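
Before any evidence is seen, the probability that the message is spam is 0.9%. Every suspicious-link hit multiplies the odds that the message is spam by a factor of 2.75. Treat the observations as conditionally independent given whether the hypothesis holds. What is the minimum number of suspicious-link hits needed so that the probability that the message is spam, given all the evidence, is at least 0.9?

Prior odds: 0.009 ÷ 0.991 = 9/991.
Likelihood ratio per suspicious-link hit = 2.75.
Target posterior odds = 0.9/0.1 = 9.
Require 2.75ⁿ ≥ 9 ÷ (9/991) = 991.
2.75⁶ = 1771561/4096 falls short of 991 but 2.75⁷ = 19487171/16384 reaches it, so n = 7.

7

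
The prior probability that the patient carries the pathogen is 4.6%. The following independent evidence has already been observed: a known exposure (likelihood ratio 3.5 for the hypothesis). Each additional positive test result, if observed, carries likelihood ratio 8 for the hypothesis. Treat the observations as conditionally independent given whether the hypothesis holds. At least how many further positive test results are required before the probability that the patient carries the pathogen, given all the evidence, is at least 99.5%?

4

Prior odds = 0.046/0.954 = 23/477.
Bayes factor of the evidence already in hand = 3.5.
Odds after that evidence = (23/477) × 3.5 = 161/954.
Target odds = 0.995/0.005 = 199.
Need 8ⁿ ≥ 199 ÷ (161/954) = 189846/161.
8³ = 512 falls short of 189846/161 but 8⁴ = 4096 reaches it, so n = 4.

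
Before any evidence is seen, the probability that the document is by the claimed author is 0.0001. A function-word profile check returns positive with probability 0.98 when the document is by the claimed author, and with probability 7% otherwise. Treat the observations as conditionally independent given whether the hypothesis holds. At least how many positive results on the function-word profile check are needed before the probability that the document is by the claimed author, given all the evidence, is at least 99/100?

Prior odds = 0.0001/0.9999 = 1/9999.
Likelihood ratio of a positive result = 0.98/0.07 = 14.
Target odds: 0.99 ÷ 0.01 = 99.
Require 14ⁿ ≥ 99 ÷ (1/9999) = 989901.
14⁵ = 537824 falls short of 989901 but 14⁶ = 7529536 reaches it, so n = 6.

6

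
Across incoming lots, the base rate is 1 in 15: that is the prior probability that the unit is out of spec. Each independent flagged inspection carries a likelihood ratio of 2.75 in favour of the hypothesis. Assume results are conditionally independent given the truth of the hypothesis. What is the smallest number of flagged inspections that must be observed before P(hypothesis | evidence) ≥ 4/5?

Prior odds = (1/15)/(14/15) = 1/14.
Likelihood ratio per flagged inspection = 2.75.
Target posterior odds = 0.8/0.2 = 4.
Need (1/14) × 2.75ⁿ ≥ 4, i.e. 2.75ⁿ ≥ 56.
2.75³ = 20.796875 falls short of 56 but 2.75⁴ = 57.19140625 reaches it, so n = 4.

4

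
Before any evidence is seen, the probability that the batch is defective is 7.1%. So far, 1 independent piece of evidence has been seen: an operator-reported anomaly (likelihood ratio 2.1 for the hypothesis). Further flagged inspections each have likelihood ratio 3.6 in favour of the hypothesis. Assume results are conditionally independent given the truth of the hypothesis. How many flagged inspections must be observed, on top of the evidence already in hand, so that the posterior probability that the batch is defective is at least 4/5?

Prior odds = 0.071/0.929 = 71/929.
Bayes factor of the evidence already in hand = 2.1.
Odds after that evidence = (71/929) × 2.1 = 1491/9290.
Target odds = 0.8/0.2 = 4.
Need 3.6ⁿ ≥ 4 ÷ (1491/9290) = 37160/1491.
3.6² = 12.96 falls short of 37160/1491 but 3.6³ = 46.656 reaches it, so n = 3.

3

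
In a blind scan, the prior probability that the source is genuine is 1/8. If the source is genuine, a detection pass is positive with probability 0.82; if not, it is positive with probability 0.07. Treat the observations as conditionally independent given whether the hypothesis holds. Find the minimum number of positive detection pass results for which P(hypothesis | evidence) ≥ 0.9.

Prior odds = 0.125/0.875 = 1/7.
Likelihood ratio of a positive = 0.82/0.07 = 82/7.
Target posterior odds = 0.9/0.1 = 9.
Need (1/7) × (82/7)ⁿ ≥ 9, i.e. (82/7)ⁿ ≥ 63.
(82/7)¹ = 82/7 falls short of 63 but (82/7)² = 6724/49 reaches it, so n = 2.

2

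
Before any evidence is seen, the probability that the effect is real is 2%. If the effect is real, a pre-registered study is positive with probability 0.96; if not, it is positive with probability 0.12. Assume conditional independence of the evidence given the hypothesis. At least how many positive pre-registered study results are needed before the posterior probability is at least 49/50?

Prior odds = 0.02/0.98 = 1/49.
Likelihood ratio of a positive = 0.96/0.12 = 8.
Target odds: 0.98 ÷ 0.02 = 49.
Require 8ⁿ ≥ 49 ÷ (1/49) = 2401.
8³ = 512 falls short of 2401 but 8⁴ = 4096 reaches it, so n = 4.

4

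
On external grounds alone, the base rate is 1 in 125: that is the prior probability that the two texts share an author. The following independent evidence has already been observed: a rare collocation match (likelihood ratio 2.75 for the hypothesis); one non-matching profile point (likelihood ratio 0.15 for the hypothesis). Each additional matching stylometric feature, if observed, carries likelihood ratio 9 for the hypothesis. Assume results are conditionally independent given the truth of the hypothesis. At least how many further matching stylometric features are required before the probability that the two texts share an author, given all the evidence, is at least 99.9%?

6

Prior odds = 0.008/0.992 = 1/124.
Combined Bayes factor of the evidence already in hand = 2.75 × 0.15 = 0.4125.
Odds after that evidence = (1/124) × 0.4125 = 33/9920.
Target odds = 0.999/0.001 = 999.
Need 9ⁿ ≥ 999 ÷ (33/9920) = 3303360/11.
9⁵ = 59049 falls short of 3303360/11 but 9⁶ = 531441 reaches it, so n = 6.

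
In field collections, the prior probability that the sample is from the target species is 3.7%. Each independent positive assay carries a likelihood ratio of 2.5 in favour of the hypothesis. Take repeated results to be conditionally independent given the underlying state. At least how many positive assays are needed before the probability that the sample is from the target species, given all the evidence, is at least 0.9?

6

Prior odds = 0.037/0.963 = 37/963.
Likelihood ratio per positive assay = 2.5.
Target odds: 0.9 ÷ 0.1 = 9.
Require 2.5ⁿ ≥ 9 ÷ (37/963) = 8667/37.
2.5⁵ = 97.65625 falls short of 8667/37 but 2.5⁶ = 244.140625 reaches it, so n = 6.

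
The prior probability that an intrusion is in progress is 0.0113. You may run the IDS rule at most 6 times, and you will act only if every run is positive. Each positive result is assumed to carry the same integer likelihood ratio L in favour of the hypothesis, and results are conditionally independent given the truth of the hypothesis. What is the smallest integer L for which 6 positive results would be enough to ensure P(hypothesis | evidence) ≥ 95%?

Prior odds = 0.0113/0.9887 = 113/9887.
Target odds = 0.95/0.05 = 19.
Need L⁶ ≥ 19 ÷ (113/9887) = 187853/113.
3⁶ = 729 < 187853/113 ≤ 4096 = 4⁶, so L = 4.

4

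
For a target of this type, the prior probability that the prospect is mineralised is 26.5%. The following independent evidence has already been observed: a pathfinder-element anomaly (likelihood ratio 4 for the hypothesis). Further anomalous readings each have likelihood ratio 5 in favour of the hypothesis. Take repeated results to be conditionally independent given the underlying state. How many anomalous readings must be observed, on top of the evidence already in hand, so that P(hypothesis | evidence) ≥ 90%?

2

Prior odds = 0.265/0.735 = 53/147.
Bayes factor of the evidence already in hand = 4.
Odds after that evidence = (53/147) × 4 = 212/147.
Target odds = 0.9/0.1 = 9.
Need 5ⁿ ≥ 9 ÷ (212/147) = 1323/212.
5¹ = 5 falls short of 1323/212 but 5² = 25 reaches it, so n = 2.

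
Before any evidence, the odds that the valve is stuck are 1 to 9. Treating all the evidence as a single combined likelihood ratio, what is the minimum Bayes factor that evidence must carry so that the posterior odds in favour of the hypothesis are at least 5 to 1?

45

Prior odds = 1/9.
Target odds = 5.
Required Bayes factor = 5 ÷ (1/9) = 45.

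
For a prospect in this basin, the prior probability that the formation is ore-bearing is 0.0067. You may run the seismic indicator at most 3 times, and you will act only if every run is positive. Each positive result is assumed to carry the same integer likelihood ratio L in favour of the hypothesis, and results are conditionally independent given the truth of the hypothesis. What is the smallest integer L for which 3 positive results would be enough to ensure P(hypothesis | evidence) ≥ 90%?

12

Prior odds = 0.0067/0.9933 = 67/9933.
Target odds = 0.9/0.1 = 9.
Need L³ ≥ 9 ÷ (67/9933) = 89397/67.
11³ = 1331 < 89397/67 ≤ 1728 = 12³, so L = 12.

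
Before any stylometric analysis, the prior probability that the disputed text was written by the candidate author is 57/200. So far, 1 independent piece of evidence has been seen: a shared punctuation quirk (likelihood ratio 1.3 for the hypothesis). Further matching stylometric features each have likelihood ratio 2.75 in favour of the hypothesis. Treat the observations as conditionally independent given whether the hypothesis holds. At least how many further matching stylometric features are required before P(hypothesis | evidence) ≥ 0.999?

Prior odds = 0.285/0.715 = 57/143.
Bayes factor of the evidence already in hand = 1.3.
Odds after that evidence = (57/143) × 1.3 = 57/110.
Target odds = 0.999/0.001 = 999.
Need 2.75ⁿ ≥ 999 ÷ (57/110) = 36630/19.
2.75⁷ = 19487171/16384 falls short of 36630/19 but 2.75⁸ = 214358881/65536 reaches it, so n = 8.

8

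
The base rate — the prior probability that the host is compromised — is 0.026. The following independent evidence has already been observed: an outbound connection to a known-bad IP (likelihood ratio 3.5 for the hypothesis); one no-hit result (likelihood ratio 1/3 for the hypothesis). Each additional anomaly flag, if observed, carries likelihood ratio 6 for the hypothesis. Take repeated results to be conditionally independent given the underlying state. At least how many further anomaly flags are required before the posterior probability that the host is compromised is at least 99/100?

Prior odds = 0.026/0.974 = 13/487.
Combined Bayes factor of the evidence already in hand = 3.5 × (1/3) = 7/6.
Odds after that evidence = (13/487) × 7/6 = 91/2922.
Target odds = 0.99/0.01 = 99.
Need 6ⁿ ≥ 99 ÷ (91/2922) = 289278/91.
6⁴ = 1296 falls short of 289278/91 but 6⁵ = 7776 reaches it, so n = 5.

5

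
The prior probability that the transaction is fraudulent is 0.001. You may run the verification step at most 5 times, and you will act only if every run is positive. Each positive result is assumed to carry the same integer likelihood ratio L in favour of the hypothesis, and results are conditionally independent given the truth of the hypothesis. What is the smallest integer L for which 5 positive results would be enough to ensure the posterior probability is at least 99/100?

10

Prior odds = 0.001/0.999 = 1/999.
Target odds = 0.99/0.01 = 99.
Need L⁵ ≥ 99 ÷ (1/999) = 98901.
9⁵ = 59049 < 98901 ≤ 100000 = 10⁵, so L = 10.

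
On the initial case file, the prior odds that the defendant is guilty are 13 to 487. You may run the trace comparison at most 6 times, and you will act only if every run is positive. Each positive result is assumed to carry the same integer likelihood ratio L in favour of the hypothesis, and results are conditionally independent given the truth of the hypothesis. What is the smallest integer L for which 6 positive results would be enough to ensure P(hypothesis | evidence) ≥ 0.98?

4

Prior odds = 13/487.
Target odds = 0.98/0.02 = 49.
Need L⁶ ≥ 49 ÷ (13/487) = 23863/13.
3⁶ = 729 < 23863/13 ≤ 4096 = 4⁶, so L = 4.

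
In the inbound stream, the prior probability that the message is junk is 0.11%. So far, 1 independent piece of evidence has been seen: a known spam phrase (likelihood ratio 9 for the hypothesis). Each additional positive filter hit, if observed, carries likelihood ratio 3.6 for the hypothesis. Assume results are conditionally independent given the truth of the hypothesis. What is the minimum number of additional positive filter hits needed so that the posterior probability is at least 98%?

Prior odds = 0.0011/0.9989 = 11/9989.
Bayes factor of the evidence already in hand = 9.
Odds after that evidence = (11/9989) × 9 = 99/9989.
Target odds = 0.98/0.02 = 49.
Need 3.6ⁿ ≥ 49 ÷ (99/9989) = 489461/99.
3.6⁶ = 34012224/15625 falls short of 489461/99 but 3.6⁷ = 612220032/78125 reaches it, so n = 7.

7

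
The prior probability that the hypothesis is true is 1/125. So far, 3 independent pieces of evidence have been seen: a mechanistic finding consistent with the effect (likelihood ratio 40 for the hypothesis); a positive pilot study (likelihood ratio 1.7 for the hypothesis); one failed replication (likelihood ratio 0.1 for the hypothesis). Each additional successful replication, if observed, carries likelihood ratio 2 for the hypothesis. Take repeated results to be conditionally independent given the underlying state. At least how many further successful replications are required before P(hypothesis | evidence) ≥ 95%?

Prior odds = 0.008/0.992 = 1/124.
Combined Bayes factor of the evidence already in hand = 40 × 1.7 × 0.1 = 6.8.
Odds after that evidence = (1/124) × 6.8 = 17/310.
Target odds = 0.95/0.05 = 19.
Need 2ⁿ ≥ 19 ÷ (17/310) = 5890/17.
2⁸ = 256 falls short of 5890/17 but 2⁹ = 512 reaches it, so n = 9.

9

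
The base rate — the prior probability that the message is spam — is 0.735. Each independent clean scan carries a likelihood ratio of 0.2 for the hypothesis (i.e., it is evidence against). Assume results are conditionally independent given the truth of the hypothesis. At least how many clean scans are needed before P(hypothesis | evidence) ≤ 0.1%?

5

Prior odds = 0.735/0.265 = 147/53.
Likelihood ratio per clean scan = 0.2.
Target odds: 0.001 ÷ 0.999 = 1/999.
Require 0.2ⁿ ≤ 1/999 ÷ (147/53) = 53/146853.
0.2⁴ = 0.0016 is still above 53/146853 but 0.2⁵ = 0.00032 is at or below it, so n = 5.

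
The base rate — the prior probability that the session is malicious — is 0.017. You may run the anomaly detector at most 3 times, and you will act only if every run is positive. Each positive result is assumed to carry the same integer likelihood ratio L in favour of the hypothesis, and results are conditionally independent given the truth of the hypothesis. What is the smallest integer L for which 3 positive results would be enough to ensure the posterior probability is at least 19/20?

Prior odds = 0.017/0.983 = 17/983.
Target odds = 0.95/0.05 = 19.
Need L³ ≥ 19 ÷ (17/983) = 18677/17.
10³ = 1000 < 18677/17 ≤ 1331 = 11³, so L = 11.

11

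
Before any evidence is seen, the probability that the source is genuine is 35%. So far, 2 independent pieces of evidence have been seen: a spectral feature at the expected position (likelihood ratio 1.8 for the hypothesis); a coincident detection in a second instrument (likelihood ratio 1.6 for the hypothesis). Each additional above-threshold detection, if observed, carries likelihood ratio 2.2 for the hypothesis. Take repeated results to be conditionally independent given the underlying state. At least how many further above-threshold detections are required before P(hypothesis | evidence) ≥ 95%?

Prior odds = 0.35/0.65 = 7/13.
Combined Bayes factor of the evidence already in hand = 1.8 × 1.6 = 2.88.
Odds after that evidence = (7/13) × 2.88 = 504/325.
Target odds = 0.95/0.05 = 19.
Need 2.2ⁿ ≥ 19 ÷ (504/325) = 6175/504.
2.2³ = 10.648 falls short of 6175/504 but 2.2⁴ = 23.4256 reaches it, so n = 4.

4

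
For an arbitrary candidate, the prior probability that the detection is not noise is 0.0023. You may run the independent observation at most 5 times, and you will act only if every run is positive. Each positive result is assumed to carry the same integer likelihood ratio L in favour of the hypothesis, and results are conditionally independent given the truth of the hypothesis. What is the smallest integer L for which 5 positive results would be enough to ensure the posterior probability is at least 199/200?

Prior odds = 0.0023/0.9977 = 23/9977.
Target odds = 0.995/0.005 = 199.
Need L⁵ ≥ 199 ÷ (23/9977) = 1985423/23.
9⁵ = 59049 < 1985423/23 ≤ 100000 = 10⁵, so L = 10.

10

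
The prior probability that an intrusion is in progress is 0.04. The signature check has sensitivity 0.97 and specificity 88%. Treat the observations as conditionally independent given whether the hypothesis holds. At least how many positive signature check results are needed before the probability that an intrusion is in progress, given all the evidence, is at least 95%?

Prior odds = 0.04/0.96 = 1/24.
False-positive rate = 1 − 0.88 = 0.12; likelihood ratio of a positive = 0.97/0.12 = 97/12.
Target posterior odds = 0.95/0.05 = 19.
Require (97/12)ⁿ ≥ 19 ÷ (1/24) = 456.
(97/12)² = 9409/144 falls short of 456 but (97/12)³ = 912673/1728 reaches it, so n = 3.

3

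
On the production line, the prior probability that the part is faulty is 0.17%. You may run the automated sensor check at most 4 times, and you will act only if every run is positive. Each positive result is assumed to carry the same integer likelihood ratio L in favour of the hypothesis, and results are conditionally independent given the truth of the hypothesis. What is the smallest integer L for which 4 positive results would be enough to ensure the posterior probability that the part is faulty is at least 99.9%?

Prior odds = 0.0017/0.9983 = 17/9983.
Target odds = 0.999/0.001 = 999.
Need L⁴ ≥ 999 ÷ (17/9983) = 9973017/17.
27⁴ = 531441 < 9973017/17 ≤ 614656 = 28⁴, so L = 28.

28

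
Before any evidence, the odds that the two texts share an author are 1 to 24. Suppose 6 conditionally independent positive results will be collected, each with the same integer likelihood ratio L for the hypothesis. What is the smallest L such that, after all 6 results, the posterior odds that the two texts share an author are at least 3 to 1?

Prior odds = 1/24.
Target odds = 3.
Need L⁶ ≥ 3 ÷ (1/24) = 72.
2⁶ = 64 < 72 ≤ 729 = 3⁶, so L = 3.

3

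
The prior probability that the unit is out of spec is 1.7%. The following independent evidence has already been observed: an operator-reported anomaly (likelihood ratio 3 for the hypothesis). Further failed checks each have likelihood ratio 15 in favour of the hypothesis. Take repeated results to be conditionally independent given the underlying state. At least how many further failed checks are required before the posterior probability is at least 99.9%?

4

Prior odds = 0.017/0.983 = 17/983.
Bayes factor of the evidence already in hand = 3.
Odds after that evidence = (17/983) × 3 = 51/983.
Target odds = 0.999/0.001 = 999.
Need 15ⁿ ≥ 999 ÷ (51/983) = 327339/17.
15³ = 3375 falls short of 327339/17 but 15⁴ = 50625 reaches it, so n = 4.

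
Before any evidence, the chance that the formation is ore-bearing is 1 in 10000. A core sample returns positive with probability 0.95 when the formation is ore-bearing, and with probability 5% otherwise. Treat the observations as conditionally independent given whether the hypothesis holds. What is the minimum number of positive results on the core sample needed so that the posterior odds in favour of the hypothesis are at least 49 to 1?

5

Prior odds = 0.0001/0.9999 = 1/9999.
Likelihood ratio of a positive result = 0.95/0.05 = 19.
Target odds = 49.
Need (1/9999) × 19ⁿ ≥ 49, i.e. 19ⁿ ≥ 489951.
19⁴ = 130321 falls short of 489951 but 19⁵ = 2476099 reaches it, so n = 5.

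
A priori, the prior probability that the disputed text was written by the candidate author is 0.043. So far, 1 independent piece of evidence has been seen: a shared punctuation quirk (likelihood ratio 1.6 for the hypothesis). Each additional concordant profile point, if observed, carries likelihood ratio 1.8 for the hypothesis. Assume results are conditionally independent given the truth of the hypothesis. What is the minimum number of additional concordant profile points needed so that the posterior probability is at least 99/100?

Prior odds = 0.043/0.957 = 43/957.
Bayes factor of the evidence already in hand = 1.6.
Odds after that evidence = (43/957) × 1.6 = 344/4785.
Target odds = 0.99/0.01 = 99.
Need 1.8ⁿ ≥ 99 ÷ (344/4785) = 473715/344.
1.8¹² ≈1156.83 falls short of 473715/344 but 1.8¹³ ≈2082.3 reaches it, so n = 13.

13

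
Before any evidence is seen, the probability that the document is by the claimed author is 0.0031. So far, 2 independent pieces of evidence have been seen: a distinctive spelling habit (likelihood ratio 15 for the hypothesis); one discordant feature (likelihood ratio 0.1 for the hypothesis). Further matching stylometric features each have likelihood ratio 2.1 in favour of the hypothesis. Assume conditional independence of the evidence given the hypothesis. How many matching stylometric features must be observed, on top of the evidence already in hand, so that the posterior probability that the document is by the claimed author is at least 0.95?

Prior odds = 0.0031/0.9969 = 31/9969.
Combined Bayes factor of the evidence already in hand = 15 × 0.1 = 1.5.
Odds after that evidence = (31/9969) × 1.5 = 31/6646.
Target odds = 0.95/0.05 = 19.
Need 2.1ⁿ ≥ 19 ÷ (31/6646) = 126274/31.
2.1¹¹ ≈3502.78 falls short of 126274/31 but 2.1¹² ≈7355.83 reaches it, so n = 12.

12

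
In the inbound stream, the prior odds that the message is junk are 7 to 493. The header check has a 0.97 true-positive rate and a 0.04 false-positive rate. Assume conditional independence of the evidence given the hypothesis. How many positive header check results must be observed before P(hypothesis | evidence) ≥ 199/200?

Prior odds = 7/493.
Likelihood ratio of a positive result = 0.97/0.04 = 24.25.
Target posterior odds = 0.995/0.005 = 199.
Require 24.25ⁿ ≥ 199 ÷ (7/493) = 98107/7.
24.25² = 588.0625 falls short of 98107/7 but 24.25³ = 912673/64 reaches it, so n = 3.

3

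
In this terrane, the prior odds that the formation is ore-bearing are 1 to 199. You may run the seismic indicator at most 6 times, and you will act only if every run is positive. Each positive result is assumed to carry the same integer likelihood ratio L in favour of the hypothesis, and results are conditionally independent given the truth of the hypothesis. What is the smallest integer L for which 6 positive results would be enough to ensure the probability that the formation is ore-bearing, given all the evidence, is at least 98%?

5

Prior odds = 1/199.
Target odds = 0.98/0.02 = 49.
Need L⁶ ≥ 49 ÷ (1/199) = 9751.
4⁶ = 4096 < 9751 ≤ 15625 = 5⁶, so L = 5.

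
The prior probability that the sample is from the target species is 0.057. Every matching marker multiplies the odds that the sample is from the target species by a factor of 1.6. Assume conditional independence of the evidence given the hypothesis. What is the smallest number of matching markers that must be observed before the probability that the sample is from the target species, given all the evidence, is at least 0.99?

16

Prior odds = 0.057/0.943 = 57/943.
Likelihood ratio per matching marker = 1.6.
Target posterior odds = 0.99/0.01 = 99.
Require 1.6ⁿ ≥ 99 ÷ (57/943) = 31119/19.
1.6¹⁵ ≈1152.92 falls short of 31119/19 but 1.6¹⁶ ≈1844.67 reaches it, so n = 16.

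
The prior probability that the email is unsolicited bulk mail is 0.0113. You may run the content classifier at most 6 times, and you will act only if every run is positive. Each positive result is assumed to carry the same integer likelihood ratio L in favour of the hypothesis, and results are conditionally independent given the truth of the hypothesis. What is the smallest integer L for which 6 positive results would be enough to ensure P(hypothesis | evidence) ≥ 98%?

5

Prior odds = 0.0113/0.9887 = 113/9887.
Target odds = 0.98/0.02 = 49.
Need L⁶ ≥ 49 ÷ (113/9887) = 484463/113.
4⁶ = 4096 < 484463/113 ≤ 15625 = 5⁶, so L = 5.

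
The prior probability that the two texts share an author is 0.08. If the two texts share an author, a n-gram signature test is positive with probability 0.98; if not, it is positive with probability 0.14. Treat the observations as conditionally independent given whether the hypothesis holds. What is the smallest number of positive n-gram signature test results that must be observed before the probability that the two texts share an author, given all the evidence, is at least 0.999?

5

Prior odds = 0.08/0.92 = 2/23.
Likelihood ratio of a positive = 0.98/0.14 = 7.
Target odds: 0.999 ÷ 0.001 = 999.
Need (2/23) × 7ⁿ ≥ 999, i.e. 7ⁿ ≥ 11488.5.
7⁴ = 2401 falls short of 11488.5 but 7⁵ = 16807 reaches it, so n = 5.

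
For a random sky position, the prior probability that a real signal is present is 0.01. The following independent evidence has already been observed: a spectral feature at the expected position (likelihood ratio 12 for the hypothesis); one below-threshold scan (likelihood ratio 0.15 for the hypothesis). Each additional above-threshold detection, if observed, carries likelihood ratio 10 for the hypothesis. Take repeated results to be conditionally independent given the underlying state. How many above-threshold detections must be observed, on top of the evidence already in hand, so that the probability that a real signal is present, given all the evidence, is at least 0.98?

4

Prior odds = 0.01/0.99 = 1/99.
Combined Bayes factor of the evidence already in hand = 12 × 0.15 = 1.8.
Odds after that evidence = (1/99) × 1.8 = 1/55.
Target odds = 0.98/0.02 = 49.
Need 10ⁿ ≥ 49 ÷ (1/55) = 2695.
10³ = 1000 falls short of 2695 but 10⁴ = 10000 reaches it, so n = 4.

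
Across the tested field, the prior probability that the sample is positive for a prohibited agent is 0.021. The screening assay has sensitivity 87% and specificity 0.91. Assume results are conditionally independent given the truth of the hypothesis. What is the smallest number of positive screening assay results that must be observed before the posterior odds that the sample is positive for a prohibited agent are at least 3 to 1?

Prior odds: 0.021 ÷ 0.979 = 21/979.
False-positive rate = 1 − 0.91 = 0.09; likelihood ratio of a positive = 0.87/0.09 = 29/3.
Target odds = 3.
Need (21/979) × (29/3)ⁿ ≥ 3, i.e. (29/3)ⁿ ≥ 979/7.
(29/3)² = 841/9 falls short of 979/7 but (29/3)³ = 24389/27 reaches it, so n = 3.

3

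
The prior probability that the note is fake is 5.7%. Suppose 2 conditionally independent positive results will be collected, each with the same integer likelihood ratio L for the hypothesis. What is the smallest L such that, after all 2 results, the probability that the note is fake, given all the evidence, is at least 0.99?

41

Prior odds = 0.057/0.943 = 57/943.
Target odds = 0.99/0.01 = 99.
Need L² ≥ 99 ÷ (57/943) = 31119/19.
40² = 1600 < 31119/19 ≤ 1681 = 41², so L = 41.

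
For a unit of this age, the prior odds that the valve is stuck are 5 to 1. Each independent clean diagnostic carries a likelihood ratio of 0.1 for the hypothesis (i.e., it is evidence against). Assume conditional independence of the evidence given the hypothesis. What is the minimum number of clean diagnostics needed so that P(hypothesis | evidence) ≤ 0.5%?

Prior odds = 5.
Likelihood ratio per clean diagnostic = 0.1.
Target posterior odds = 0.005/0.995 = 1/199.
Need 5 × 0.1ⁿ ≤ 1/199, i.e. 0.1ⁿ ≤ 1/995.
0.1² = 0.01 is still above 1/995 but 0.1³ = 0.001 is at or below it, so n = 3.

3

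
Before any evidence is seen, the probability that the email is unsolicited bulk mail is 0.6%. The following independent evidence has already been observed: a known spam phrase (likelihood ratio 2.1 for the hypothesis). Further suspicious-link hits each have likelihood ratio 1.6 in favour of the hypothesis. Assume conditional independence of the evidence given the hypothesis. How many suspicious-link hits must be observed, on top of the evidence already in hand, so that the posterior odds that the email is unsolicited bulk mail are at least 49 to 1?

Prior odds = 0.006/0.994 = 3/497.
Bayes factor of the evidence already in hand = 2.1.
Odds after that evidence = (3/497) × 2.1 = 9/710.
Target odds = 49.
Need 1.6ⁿ ≥ 49 ÷ (9/710) = 34790/9.
1.6¹⁷ ≈2951.48 falls short of 34790/9 but 1.6¹⁸ ≈4722.37 reaches it, so n = 18.

18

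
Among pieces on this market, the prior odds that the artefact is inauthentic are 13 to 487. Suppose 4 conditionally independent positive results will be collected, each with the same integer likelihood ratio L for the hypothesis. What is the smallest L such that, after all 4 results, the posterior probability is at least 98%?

Prior odds = 13/487.
Target odds = 0.98/0.02 = 49.
Need L⁴ ≥ 49 ÷ (13/487) = 23863/13.
6⁴ = 1296 < 23863/13 ≤ 2401 = 7⁴, so L = 7.

7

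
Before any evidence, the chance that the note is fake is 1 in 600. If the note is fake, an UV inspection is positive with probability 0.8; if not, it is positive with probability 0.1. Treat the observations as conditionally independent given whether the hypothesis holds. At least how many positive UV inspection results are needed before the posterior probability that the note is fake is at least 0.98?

5

Prior odds = (1/600)/(599/600) = 1/599.
Likelihood ratio of a positive = 0.8/0.1 = 8.
Target posterior odds = 0.98/0.02 = 49.
Need (1/599) × 8ⁿ ≥ 49, i.e. 8ⁿ ≥ 29351.
8⁴ = 4096 falls short of 29351 but 8⁵ = 32768 reaches it, so n = 5.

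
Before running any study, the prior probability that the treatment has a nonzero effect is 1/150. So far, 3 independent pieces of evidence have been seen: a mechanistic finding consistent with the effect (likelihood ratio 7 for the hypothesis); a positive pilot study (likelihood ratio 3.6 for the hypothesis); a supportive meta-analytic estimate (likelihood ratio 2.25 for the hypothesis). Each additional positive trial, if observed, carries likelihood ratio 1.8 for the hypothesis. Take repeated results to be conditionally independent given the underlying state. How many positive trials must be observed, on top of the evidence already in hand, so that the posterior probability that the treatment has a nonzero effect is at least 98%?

9

Prior odds = (1/150)/(149/150) = 1/149.
Combined Bayes factor of the evidence already in hand = 7 × 3.6 × 2.25 = 56.7.
Odds after that evidence = (1/149) × 56.7 = 567/1490.
Target odds = 0.98/0.02 = 49.
Need 1.8ⁿ ≥ 49 ÷ (567/1490) = 10430/81.
1.8⁸ = 43046721/390625 falls short of 10430/81 but 1.8⁹ = 387420489/1953125 reaches it, so n = 9.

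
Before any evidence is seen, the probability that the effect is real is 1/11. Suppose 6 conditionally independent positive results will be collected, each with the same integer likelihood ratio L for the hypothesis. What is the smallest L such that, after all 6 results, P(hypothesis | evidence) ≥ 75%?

2

Prior odds = (1/11)/(10/11) = 0.1.
Target odds = 0.75/0.25 = 3.
Need L⁶ ≥ 3 ÷ 0.1 = 30.
1⁶ = 1 < 30 ≤ 64 = 2⁶, so L = 2.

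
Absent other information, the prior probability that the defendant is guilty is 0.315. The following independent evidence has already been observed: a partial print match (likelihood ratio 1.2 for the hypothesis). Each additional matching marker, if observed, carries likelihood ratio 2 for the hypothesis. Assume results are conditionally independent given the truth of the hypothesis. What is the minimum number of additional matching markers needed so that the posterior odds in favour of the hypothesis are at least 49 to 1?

7

Prior odds = 0.315/0.685 = 63/137.
Bayes factor of the evidence already in hand = 1.2.
Odds after that evidence = (63/137) × 1.2 = 378/685.
Target odds = 49.
Need 2ⁿ ≥ 49 ÷ (378/685) = 4795/54.
2⁶ = 64 falls short of 4795/54 but 2⁷ = 128 reaches it, so n = 7.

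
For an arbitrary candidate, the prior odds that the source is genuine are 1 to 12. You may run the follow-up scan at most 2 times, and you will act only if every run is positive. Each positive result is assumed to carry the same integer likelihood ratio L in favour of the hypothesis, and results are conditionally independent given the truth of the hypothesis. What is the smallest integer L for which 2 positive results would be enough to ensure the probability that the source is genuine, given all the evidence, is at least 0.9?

Prior odds = 1/12.
Target odds = 0.9/0.1 = 9.
Need L² ≥ 9 ÷ (1/12) = 108.
10² = 100 < 108 ≤ 121 = 11², so L = 11.

11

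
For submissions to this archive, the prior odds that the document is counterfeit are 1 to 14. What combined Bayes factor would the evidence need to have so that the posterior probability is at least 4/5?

56

Prior odds = 1/14.
Target odds = 0.8/0.2 = 4.
Required Bayes factor = 4 ÷ (1/14) = 56.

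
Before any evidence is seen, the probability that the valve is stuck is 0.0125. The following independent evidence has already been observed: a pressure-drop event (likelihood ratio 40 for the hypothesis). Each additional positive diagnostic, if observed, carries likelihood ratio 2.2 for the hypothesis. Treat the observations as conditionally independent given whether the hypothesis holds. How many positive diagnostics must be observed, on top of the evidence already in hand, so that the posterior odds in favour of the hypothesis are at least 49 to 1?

6

Prior odds = 0.0125/0.9875 = 1/79.
Bayes factor of the evidence already in hand = 40.
Odds after that evidence = (1/79) × 40 = 40/79.
Target odds = 49.
Need 2.2ⁿ ≥ 49 ÷ (40/79) = 96.775.
2.2⁵ = 51.53632 falls short of 96.775 but 2.2⁶ = 1771561/15625 reaches it, so n = 6.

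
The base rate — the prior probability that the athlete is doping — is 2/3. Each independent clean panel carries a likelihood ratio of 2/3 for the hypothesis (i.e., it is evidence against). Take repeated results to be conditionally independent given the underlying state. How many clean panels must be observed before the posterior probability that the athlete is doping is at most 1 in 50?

Prior odds = (2/3)/(1/3) = 2.
Likelihood ratio per clean panel = 2/3.
Target posterior odds = 0.02/0.98 = 1/49.
Need 2 × (2/3)ⁿ ≤ 1/49, i.e. (2/3)ⁿ ≤ 1/98.
(2/3)¹¹ = 2048/177147 is still above 1/98 but (2/3)¹² = 4096/531441 is at or below it, so n = 12.

12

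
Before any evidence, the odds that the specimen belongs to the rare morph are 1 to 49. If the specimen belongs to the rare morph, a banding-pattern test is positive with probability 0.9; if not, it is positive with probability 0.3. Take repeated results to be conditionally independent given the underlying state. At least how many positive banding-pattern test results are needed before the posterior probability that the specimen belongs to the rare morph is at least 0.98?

Prior odds = 1/49.
Likelihood ratio of a positive = 0.9/0.3 = 3.
Target odds: 0.98 ÷ 0.02 = 49.
Need (1/49) × 3ⁿ ≥ 49, i.e. 3ⁿ ≥ 2401.
3⁷ = 2187 falls short of 2401 but 3⁸ = 6561 reaches it, so n = 8.

8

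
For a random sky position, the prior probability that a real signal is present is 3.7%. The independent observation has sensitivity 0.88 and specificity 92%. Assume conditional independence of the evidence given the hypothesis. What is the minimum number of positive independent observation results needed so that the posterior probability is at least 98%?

3

Prior odds = 0.037/0.963 = 37/963.
False-positive rate = 1 − 0.92 = 0.08; likelihood ratio of a positive = 0.88/0.08 = 11.
Target odds: 0.98 ÷ 0.02 = 49.
Require 11ⁿ ≥ 49 ÷ (37/963) = 47187/37.
11² = 121 falls short of 47187/37 but 11³ = 1331 reaches it, so n = 3.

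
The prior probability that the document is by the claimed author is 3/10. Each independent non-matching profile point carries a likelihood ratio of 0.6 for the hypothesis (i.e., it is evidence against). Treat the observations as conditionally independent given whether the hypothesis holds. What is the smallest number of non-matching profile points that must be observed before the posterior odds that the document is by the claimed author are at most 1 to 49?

Prior odds = 0.3/0.7 = 3/7.
Likelihood ratio per non-matching profile point = 0.6.
Target odds = 1/49.
Require 0.6ⁿ ≤ 1/49 ÷ (3/7) = 1/21.
0.6⁵ = 0.07776 is still above 1/21 but 0.6⁶ = 729/15625 is at or below it, so n = 6.

6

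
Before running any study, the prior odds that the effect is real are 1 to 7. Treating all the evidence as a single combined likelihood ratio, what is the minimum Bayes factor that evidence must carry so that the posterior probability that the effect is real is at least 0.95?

Prior odds = 1/7.
Target odds = 0.95/0.05 = 19.
Required Bayes factor = 19 ÷ (1/7) = 133.

133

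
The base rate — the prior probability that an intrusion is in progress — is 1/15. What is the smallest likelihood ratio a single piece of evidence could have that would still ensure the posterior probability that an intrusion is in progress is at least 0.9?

126

Prior odds = (1/15)/(14/15) = 1/14.
Target odds = 0.9/0.1 = 9.
Required Bayes factor = 9 ÷ (1/14) = 126.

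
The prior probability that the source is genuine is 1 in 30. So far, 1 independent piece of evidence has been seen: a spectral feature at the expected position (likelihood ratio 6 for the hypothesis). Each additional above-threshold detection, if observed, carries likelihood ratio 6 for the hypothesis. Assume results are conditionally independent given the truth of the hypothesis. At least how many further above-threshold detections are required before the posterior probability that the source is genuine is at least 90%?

Prior odds = (1/30)/(29/30) = 1/29.
Bayes factor of the evidence already in hand = 6.
Odds after that evidence = (1/29) × 6 = 6/29.
Target odds = 0.9/0.1 = 9.
Need 6ⁿ ≥ 9 ÷ (6/29) = 43.5.
6² = 36 falls short of 43.5 but 6³ = 216 reaches it, so n = 3.

3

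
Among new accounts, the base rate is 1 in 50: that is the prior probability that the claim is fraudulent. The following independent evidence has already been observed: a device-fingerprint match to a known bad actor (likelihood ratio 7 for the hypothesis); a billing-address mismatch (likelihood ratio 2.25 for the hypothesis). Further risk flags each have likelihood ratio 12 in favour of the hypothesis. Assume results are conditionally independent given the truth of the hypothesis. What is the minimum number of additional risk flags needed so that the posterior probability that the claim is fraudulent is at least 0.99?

3

Prior odds = 0.02/0.98 = 1/49.
Combined Bayes factor of the evidence already in hand = 7 × 2.25 = 15.75.
Odds after that evidence = (1/49) × 15.75 = 9/28.
Target odds = 0.99/0.01 = 99.
Need 12ⁿ ≥ 99 ÷ (9/28) = 308.
12² = 144 falls short of 308 but 12³ = 1728 reaches it, so n = 3.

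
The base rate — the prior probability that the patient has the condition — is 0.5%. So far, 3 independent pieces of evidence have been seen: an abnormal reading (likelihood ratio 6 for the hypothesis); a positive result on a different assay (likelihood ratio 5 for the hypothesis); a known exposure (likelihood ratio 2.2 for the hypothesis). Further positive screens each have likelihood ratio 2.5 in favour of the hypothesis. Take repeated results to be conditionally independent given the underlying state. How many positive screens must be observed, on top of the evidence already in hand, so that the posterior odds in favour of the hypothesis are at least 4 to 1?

3

Prior odds = 0.005/0.995 = 1/199.
Combined Bayes factor of the evidence already in hand = 6 × 5 × 2.2 = 66.
Odds after that evidence = (1/199) × 66 = 66/199.
Target odds = 4.
Need 2.5ⁿ ≥ 4 ÷ (66/199) = 398/33.
2.5² = 6.25 falls short of 398/33 but 2.5³ = 15.625 reaches it, so n = 3.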